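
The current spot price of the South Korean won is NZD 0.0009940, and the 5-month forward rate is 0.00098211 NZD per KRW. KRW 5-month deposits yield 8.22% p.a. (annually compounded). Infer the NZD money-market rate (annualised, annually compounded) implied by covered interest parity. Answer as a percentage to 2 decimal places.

T = 5/12 years.
By CIP, F/S equals the NZD-to-KRW growth ratio: 0.00098211/0.000994 = 0.9880382.
KRW growth factor: (1 + 0.0822)^(5/12) = 1.0334627.
That pins the NZD growth at 1.0211006.
r = 1.0211006^(12/5) − 1 = 0.051392 → 5.14%.

5.14%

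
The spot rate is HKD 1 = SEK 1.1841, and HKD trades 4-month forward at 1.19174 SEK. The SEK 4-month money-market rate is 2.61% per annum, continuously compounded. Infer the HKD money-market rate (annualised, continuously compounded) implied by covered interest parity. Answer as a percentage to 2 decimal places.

T = 4/12 years.
CIP gives F = S · g_SEK/g_HKD, so g_SEK/g_HKD = 1.19174/1.1841 = 1.0064522.
SEK growth factor: e^(0.0261×4/12) = 1.008738.
So the HKD growth factor = 1.0022711.
Take logs: ln 1.0022711 / (4/12) = 0.006806, so 0.68%.

0.68%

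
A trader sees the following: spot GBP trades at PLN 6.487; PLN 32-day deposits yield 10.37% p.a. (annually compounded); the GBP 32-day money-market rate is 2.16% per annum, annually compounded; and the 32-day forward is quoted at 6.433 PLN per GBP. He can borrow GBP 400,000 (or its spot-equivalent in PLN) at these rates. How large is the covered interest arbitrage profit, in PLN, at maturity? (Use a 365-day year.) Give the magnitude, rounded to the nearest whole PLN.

PLN 39,318

T = 32/365 years.
Route A — deposit GBP, sell forward: 400,000 × 1.001875293 × 6.433 = PLN 2,578,025.50.
Route B — convert at spot, deposit PLN: 400,000 × 6.487 × 1.008687883 = PLN 2,617,343.32.
The quoted forward undervalues GBP, so borrow GBP, convert to PLN at spot, deposit the PLN at 10.37%, and buy GBP forward at 6.433 to cover the loan.
Arbitrage profit = |2,578,025.50 − 2,617,343.32| = PLN 39,318.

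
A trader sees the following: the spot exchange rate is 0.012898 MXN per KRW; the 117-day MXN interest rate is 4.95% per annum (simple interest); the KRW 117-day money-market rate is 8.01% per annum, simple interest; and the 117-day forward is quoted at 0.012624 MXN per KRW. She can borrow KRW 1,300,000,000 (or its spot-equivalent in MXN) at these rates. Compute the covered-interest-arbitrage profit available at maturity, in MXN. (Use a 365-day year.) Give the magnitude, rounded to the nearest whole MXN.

MXN 200,878

T = 117/365 years.
Keep in KRW, deliver into the forward: 1,300,000,000·1.0256758904·0.012624 = MXN 16,832,572.17.
Swap to MXN now, deposit: 1,300,000,000·0.012898·1.0158671233 = MXN 17,033,450.40.
The quoted forward undervalues KRW, so borrow KRW, convert to MXN at spot, deposit the MXN at 4.95%, and buy KRW forward at 0.012624 to cover the loan.
Profit = 17,033,450.40 − 16,832,572.17 = MXN 200,878.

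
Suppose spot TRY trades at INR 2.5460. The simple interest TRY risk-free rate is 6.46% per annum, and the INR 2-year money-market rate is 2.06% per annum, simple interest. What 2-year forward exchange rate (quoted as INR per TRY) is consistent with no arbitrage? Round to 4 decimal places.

T = 2 years.
INR growth factor: 1 + 0.0206×2 = 1.041200.
Growth of 1 TRY over T: 1 + 0.0646×2 = 1.129200.
Forward (INR per TRY) = 2.546 × 1.041200 / 1.129200 = 2.347587.

2.3476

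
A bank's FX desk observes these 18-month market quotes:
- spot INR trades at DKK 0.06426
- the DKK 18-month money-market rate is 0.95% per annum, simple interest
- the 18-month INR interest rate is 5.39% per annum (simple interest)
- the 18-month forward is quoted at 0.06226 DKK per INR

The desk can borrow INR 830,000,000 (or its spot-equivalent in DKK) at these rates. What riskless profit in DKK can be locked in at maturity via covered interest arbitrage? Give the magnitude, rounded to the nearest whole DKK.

T = 18/12 years.
Invest the INR and cover forward: 830,000,000 × 1.080850 × 0.06226 = DKK 55,853,788.43.
Convert at spot and invest in DKK: 830,000,000 × 0.06426 × 1.014250 = DKK 54,095,835.15.
The quoted forward overvalues INR, so borrow DKK, buy INR at spot, deposit the INR at 5.39%, and sell the proceeds forward at 0.06226.
The gap between the two covered legs is DKK 1,757,953.

DKK 1,757,953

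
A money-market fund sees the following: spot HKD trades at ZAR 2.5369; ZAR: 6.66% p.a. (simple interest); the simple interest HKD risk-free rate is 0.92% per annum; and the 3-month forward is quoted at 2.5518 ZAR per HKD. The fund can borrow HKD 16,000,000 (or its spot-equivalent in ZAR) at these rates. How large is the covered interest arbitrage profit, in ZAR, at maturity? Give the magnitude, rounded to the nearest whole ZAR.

T = 3/12 years.
Route A — deposit HKD, sell forward: 16,000,000 × 1.002300 × 2.5518 = ZAR 40,922,706.24.
Route B — convert at spot, deposit ZAR: 16,000,000 × 2.5369 × 1.016650 = ZAR 41,266,230.16.
The quoted forward undervalues HKD, so borrow HKD, convert to ZAR at spot, deposit the ZAR at 6.66%, and buy HKD forward at 2.5518 to cover the loan.
The gap between the two covered legs is ZAR 343,524.

ZAR 343,524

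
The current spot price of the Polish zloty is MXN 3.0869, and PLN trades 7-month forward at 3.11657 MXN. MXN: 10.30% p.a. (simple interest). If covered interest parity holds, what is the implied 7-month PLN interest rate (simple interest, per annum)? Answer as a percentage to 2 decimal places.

8.57%

T = 7/12 years.
By CIP, F/S equals the MXN-to-PLN growth ratio: 3.11657/3.0869 = 1.0096116.
MXN growth factor: 1 + 0.1030×7/12 = 1.0600833.
That pins the PLN growth at 1.0499912.
(1.0499912 − 1)/T = 0.085699, i.e. 8.57%.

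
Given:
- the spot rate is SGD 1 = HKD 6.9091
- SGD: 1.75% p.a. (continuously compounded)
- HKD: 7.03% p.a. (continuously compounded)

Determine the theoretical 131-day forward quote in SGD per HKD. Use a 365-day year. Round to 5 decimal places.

0.14202

T = 131/365 years.
HKD accumulates by e^(0.0703×131/365) = 1.025552.
SGD accumulates by e^(0.0175×131/365) = 1.0063006.
CIP: F = S · (grow HKD)/(grow SGD) = 6.9091 × 1.025552/1.0063006 = 7.041277 HKD per SGD.
Invert for SGD per HKD: 1 / 7.041277 = 0.14202.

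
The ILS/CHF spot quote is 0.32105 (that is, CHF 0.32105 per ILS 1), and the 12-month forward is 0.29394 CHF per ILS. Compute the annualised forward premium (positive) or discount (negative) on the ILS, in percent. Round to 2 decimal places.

-8.44%

T = 1 year.
Period premium: (0.29394 − 0.32105)/0.32105 = -0.0844417.
Per annum: -0.0844417 / 1 = -0.084442 = -8.44%.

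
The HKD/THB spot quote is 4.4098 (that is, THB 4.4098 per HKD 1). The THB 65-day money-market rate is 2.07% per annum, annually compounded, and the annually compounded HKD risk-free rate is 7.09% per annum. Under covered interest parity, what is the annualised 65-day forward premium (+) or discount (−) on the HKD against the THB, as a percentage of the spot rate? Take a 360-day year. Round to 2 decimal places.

-4.78%

T = 65/360 years.
CIP forward (THB per HKD) = 4.4098 × 1.0037062/1.0124447 = 4.3717386.
Annualised premium = (F − S)/S × (1/T) = (4.3717386 − 4.4098)/4.4098 ÷ (65/360) = -4.78%.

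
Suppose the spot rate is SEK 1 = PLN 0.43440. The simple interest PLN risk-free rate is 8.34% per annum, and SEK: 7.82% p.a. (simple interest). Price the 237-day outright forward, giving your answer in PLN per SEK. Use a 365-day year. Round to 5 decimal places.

0.43580

T = 237/365 years.
PLN accumulates by 1 + 0.0834×237/365 = 1.0541529.
Growth of 1 SEK over T: 1 + 0.0782×237/365 = 1.0507764.
CIP: F = S · (grow PLN)/(grow SEK) = 0.4344 × 1.0541529/1.0507764 = 0.4357959 PLN per SEK.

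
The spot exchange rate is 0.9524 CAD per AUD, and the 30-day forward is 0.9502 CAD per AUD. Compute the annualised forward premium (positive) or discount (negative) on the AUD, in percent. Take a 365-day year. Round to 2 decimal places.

T = 30/365 years.
(F − S)/S = (0.9502 − 0.9524)/0.9524 = -0.0023100.
×(1/T) gives -2.81% p.a.

-2.81%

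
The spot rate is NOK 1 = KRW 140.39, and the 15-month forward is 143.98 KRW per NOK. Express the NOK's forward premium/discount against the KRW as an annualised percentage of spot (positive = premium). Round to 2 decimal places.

T = 15/12 years.
Period premium: (143.98 − 140.39)/140.39 = 0.0255716.
Annualise by dividing by T: 0.0255716 / (15/12) = 0.020457 → 2.05%.

+2.05%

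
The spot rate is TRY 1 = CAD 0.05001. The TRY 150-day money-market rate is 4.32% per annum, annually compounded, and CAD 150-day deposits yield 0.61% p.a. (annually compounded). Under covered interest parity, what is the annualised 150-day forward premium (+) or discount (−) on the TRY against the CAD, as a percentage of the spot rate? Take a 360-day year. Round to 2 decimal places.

-3.59%

T = 150/360 years.
No-arbitrage forward: 0.05001 × 1.0025372 / 1.0177782 = 0.04926111 CAD/TRY.
Annualised premium = (F − S)/S × (1/T) = (0.04926111 − 0.05001)/0.05001 ÷ (150/360) = -3.59%.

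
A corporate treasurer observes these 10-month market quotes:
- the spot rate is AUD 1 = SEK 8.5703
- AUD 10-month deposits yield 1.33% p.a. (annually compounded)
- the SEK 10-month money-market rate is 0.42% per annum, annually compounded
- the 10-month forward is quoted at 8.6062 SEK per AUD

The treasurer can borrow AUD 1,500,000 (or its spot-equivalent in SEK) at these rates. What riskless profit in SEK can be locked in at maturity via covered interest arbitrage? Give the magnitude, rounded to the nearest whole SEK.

T = 10/12 years.
Invest the AUD and cover forward: 1,500,000 × 1.0110711124 × 8.6062 = SEK 13,052,220.31.
Convert at spot and invest in SEK: 1,500,000 × 8.5703 × 1.003498777 = SEK 12,900,428.35.
The quoted forward overvalues AUD, so borrow SEK, buy AUD at spot, deposit the AUD at 1.33%, and sell the proceeds forward at 8.6062.
The gap between the two covered legs is SEK 151,792.

SEK 151,792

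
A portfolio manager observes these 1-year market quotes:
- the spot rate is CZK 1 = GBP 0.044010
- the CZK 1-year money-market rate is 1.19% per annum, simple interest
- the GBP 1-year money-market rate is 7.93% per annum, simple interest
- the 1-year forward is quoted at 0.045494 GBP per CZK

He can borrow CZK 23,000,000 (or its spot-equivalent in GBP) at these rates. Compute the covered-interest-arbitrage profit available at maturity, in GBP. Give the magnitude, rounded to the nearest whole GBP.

T = 1 year.
Route A — deposit CZK, sell forward: 23,000,000 × 1.011900 × 0.045494 = GBP 1,058,813.71.
Route B — convert at spot, deposit GBP: 23,000,000 × 0.044010 × 1.079300 = GBP 1,092,499.84.
The quoted forward undervalues CZK, so borrow CZK, convert to GBP at spot, deposit the GBP at 7.93%, and buy CZK forward at 0.045494 to cover the loan.
Arbitrage profit = |1,058,813.71 − 1,092,499.84| = GBP 33,686.

GBP 33,686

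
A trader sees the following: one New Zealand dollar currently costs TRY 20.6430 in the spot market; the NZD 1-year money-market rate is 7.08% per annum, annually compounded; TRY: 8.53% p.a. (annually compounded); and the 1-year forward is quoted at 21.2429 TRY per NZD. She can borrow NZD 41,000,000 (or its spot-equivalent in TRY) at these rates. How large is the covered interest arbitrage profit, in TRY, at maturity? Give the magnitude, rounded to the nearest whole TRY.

T = 1 year.
Route A — deposit NZD, sell forward: 41,000,000 × 1.070800 × 21.2429 = TRY 932,622,790.12.
Route B — convert at spot, deposit TRY: 41,000,000 × 20.6430 × 1.085300 = TRY 918,557,763.90.
The quoted forward overvalues NZD, so borrow TRY, buy NZD at spot, deposit the NZD at 7.08%, and sell the proceeds forward at 21.2429.
The gap between the two covered legs is TRY 14,065,026.

TRY 14,065,026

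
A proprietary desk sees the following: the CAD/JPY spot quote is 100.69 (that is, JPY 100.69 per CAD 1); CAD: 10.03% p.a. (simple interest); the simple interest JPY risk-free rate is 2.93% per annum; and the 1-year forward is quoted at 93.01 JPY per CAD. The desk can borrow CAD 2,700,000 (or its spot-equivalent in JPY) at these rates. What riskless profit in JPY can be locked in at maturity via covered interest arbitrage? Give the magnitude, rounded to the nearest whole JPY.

T = 1 year.
Route A — deposit CAD, sell forward: 2,700,000 × 1.100300 × 93.01 = JPY 276,315,038.10.
Route B — convert at spot, deposit JPY: 2,700,000 × 100.69 × 1.029300 = JPY 279,828,585.90.
The quoted forward undervalues CAD, so borrow CAD, convert to JPY at spot, deposit the JPY at 2.93%, and buy CAD forward at 93.01 to cover the loan.
Profit = 279,828,585.90 − 276,315,038.10 = JPY 3,513,548.

JPY 3,513,548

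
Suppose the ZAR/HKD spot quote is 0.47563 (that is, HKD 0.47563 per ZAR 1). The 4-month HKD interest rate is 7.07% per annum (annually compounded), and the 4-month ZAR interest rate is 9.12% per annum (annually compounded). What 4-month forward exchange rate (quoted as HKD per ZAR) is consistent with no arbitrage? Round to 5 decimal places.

T = 4/12 years.
HKD growth factor: (1 + 0.0707)^(4/12) = 1.0230321.
ZAR growth factor: (1 + 0.0912)^(4/12) = 1.029520.
So F = 0.47563 × 1.0230321 / 1.029520 = 0.4726326 (HKD/ZAR).

0.47263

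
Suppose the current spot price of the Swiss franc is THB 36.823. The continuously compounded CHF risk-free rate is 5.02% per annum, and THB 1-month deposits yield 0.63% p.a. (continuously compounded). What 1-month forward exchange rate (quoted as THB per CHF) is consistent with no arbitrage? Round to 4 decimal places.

36.6885

T = 1/12 years.
THB accumulates by e^(0.0063×1/12) = 1.00052514.
CHF growth factor: e^(0.0502×1/12) = 1.0041921.
So F = 36.823 × 1.00052514 / 1.0041921 = 36.688535 (THB/CHF).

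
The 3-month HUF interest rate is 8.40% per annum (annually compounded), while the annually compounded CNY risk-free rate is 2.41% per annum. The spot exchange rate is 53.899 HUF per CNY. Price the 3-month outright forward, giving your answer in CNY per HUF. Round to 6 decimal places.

0.018291

T = 3/12 years.
Growth of 1 HUF over T: (1 + 0.0840)^(3/12) = 1.0203692.
Growth of 1 CNY over T: (1 + 0.0241)^(3/12) = 1.0059713.
So F = 53.899 × 1.0203692 / 1.0059713 = 54.67043 (HUF/CNY).
Quoted the other way: 1/54.67043 = 0.018291 CNY per HUF.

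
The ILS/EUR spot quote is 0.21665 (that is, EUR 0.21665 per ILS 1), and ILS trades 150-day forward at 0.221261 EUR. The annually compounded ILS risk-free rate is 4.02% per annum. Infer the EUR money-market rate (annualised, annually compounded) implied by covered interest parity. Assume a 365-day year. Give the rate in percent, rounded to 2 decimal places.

T = 150/365 years.
CIP gives F = S · g_EUR/g_ILS, so g_EUR/g_ILS = 0.221261/0.21665 = 1.0212832.
The ILS side grows by (1 + 0.0402)^(150/365) = 1.016329.
Hence g_EUR = 1.0379597.
r = 1.0379597^(365/150) − 1 = 0.094895 → 9.49%.

9.49%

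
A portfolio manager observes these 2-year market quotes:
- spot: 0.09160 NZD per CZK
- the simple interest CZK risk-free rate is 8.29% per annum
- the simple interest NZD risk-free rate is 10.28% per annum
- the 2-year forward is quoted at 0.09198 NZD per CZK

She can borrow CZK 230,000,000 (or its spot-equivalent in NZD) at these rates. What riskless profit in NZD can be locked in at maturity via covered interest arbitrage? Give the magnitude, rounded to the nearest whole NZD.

NZD 736,615

T = 2 years.
Keep in CZK, deliver into the forward: 230,000,000·1.165800·0.09198 = NZD 24,662,965.32.
Swap to NZD now, deposit: 230,000,000·0.09160·1.205600 = NZD 25,399,580.80.
The quoted forward undervalues CZK, so borrow CZK, convert to NZD at spot, deposit the NZD at 10.28%, and buy CZK forward at 0.09198 to cover the loan.
The gap between the two covered legs is NZD 736,615.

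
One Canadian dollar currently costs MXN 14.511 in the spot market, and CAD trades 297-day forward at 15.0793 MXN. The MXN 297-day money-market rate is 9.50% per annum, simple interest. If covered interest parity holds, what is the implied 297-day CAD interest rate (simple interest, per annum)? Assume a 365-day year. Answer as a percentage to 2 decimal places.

4.51%

T = 297/365 years.
By CIP, F/S equals the MXN-to-CAD growth ratio: 15.0793/14.511 = 1.0391634.
The MXN side grows by 1 + 0.0950×297/365 = 1.0773014.
So the CAD growth factor = 1.0367007.
(1.0367007 − 1)/T = 0.045104, i.e. 4.51%.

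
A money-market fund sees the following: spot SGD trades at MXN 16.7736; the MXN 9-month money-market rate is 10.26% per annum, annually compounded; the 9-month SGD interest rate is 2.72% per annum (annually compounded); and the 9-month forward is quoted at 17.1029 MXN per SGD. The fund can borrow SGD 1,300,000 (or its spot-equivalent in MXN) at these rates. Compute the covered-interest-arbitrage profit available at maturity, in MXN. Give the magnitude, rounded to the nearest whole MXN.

MXN 777,164

T = 9/12 years.
Keep in SGD, deliver into the forward: 1,300,000·1.0203314143·17.1029 = MXN 22,685,813.99.
Swap to MXN now, deposit: 1,300,000·16.7736·1.0760030221 = MXN 23,462,977.58.
The quoted forward undervalues SGD, so borrow SGD, convert to MXN at spot, deposit the MXN at 10.26%, and buy SGD forward at 17.1029 to cover the loan.
The gap between the two covered legs is MXN 777,164.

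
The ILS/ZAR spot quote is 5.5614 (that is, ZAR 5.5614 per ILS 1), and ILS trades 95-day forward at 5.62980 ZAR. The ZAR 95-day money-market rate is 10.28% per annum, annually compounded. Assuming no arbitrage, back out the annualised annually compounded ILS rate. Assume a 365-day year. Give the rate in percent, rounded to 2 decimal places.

5.22%

T = 95/365 years.
F/S = 5.6298/5.5614 = 1.0122991 = (growth of ZAR) / (growth of ILS).
The ZAR side grows by (1 + 0.1028)^(95/365) = 1.0257955.
Hence g_ILS = 1.0133324.
r = 1.0133324^(365/95) − 1 = 0.052203 → 5.22%.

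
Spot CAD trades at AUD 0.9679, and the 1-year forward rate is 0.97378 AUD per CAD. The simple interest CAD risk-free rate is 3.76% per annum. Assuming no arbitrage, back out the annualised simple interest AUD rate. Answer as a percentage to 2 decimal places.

4.39%

T = 1 year.
CIP gives F = S · g_AUD/g_CAD, so g_AUD/g_CAD = 0.97378/0.9679 = 1.0060750.
The CAD side grows by 1 + 0.0376×1 = 1.037600.
So the AUD growth factor = 1.0439034.
r = (1.0439034 − 1)/1 = 0.043903 → 4.39%.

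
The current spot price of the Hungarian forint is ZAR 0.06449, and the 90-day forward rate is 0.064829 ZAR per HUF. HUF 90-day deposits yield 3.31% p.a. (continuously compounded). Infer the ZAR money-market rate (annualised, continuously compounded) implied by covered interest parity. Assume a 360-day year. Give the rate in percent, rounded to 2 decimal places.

5.41%

T = 90/360 years.
By CIP, F/S equals the ZAR-to-HUF growth ratio: 0.064829/0.06449 = 1.0052566.
HUF growth factor: e^(0.0331×90/360) = 1.0083093.
That pins the ZAR growth at 1.0136096.
r = ln(1.0136096)/(90/360) = 0.054071 → 5.41%.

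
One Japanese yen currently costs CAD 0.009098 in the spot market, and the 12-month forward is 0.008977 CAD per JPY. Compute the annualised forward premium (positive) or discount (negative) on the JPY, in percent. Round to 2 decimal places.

-1.33%

T = 1 year.
JPY trades forward at -1.32996% vs spot over the period.
Per annum: -0.0132996 / 1 = -0.013300 = -1.33%.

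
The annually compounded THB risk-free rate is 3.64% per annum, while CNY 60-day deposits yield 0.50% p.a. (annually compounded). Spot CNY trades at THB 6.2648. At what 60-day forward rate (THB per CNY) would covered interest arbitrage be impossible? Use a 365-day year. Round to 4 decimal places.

6.2966

T = 60/365 years.
Growth of 1 THB over T: (1 + 0.0364)^(60/365) = 1.0058945.
CNY growth factor: (1 + 0.0050)^(60/365) = 1.0008202.
CIP: F = S · (grow THB)/(grow CNY) = 6.2648 × 1.0058945/1.0008202 = 6.296563 THB per CNY.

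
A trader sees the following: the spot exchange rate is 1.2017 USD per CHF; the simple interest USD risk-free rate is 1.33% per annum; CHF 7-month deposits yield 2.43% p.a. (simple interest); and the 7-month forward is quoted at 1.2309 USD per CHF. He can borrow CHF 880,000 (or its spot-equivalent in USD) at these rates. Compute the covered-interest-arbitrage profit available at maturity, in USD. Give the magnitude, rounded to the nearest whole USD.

USD 32,846

T = 7/12 years.
Route A — deposit CHF, sell forward: 880,000 × 1.014175 × 1.2309 = USD 1,098,546.25.
Route B — convert at spot, deposit USD: 880,000 × 1.2017 × 1.007758333 = USD 1,065,700.41.
The quoted forward overvalues CHF, so borrow USD, buy CHF at spot, deposit the CHF at 2.43%, and sell the proceeds forward at 1.2309.
The gap between the two covered legs is USD 32,846.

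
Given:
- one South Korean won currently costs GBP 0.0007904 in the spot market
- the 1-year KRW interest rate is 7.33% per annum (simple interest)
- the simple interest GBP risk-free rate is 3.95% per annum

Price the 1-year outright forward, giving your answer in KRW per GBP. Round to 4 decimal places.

1306.3204

T = 1 year.
GBP growth factor: 1 + 0.0395×1 = 1.039500.
KRW growth factor: 1 + 0.0733×1 = 1.073300.
CIP: F = S · (grow GBP)/(grow KRW) = 0.0007904 × 1.039500/1.073300 = 0.0007655089910 GBP per KRW.
Quoted the other way: 1/0.0007655089910 = 1306.3204 KRW per GBP.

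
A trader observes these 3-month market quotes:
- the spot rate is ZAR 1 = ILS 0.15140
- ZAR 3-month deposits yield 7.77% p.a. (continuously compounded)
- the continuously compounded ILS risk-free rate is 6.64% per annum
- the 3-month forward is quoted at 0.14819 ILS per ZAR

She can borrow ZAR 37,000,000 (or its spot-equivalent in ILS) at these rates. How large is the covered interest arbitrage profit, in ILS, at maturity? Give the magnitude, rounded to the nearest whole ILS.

ILS 104,987

T = 3/12 years.
Invest the ZAR and cover forward: 37,000,000 × 1.019614893 × 0.14819 = ILS 5,590,579.05.
Convert at spot and invest in ILS: 37,000,000 × 0.15140 × 1.016738546 = ILS 5,695,565.99.
The quoted forward undervalues ZAR, so borrow ZAR, convert to ILS at spot, deposit the ILS at 6.64%, and buy ZAR forward at 0.14819 to cover the loan.
Profit = 5,695,565.99 − 5,590,579.05 = ILS 104,987.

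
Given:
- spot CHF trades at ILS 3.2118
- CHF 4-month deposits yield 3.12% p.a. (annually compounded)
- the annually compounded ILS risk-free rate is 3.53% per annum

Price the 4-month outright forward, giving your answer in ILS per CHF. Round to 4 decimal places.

T = 4/12 years.
ILS accumulates by (1 + 0.0353)^(4/12) = 1.0116309.
Growth of 1 CHF over T: (1 + 0.0312)^(4/12) = 1.0102937.
CIP: F = S · (grow ILS)/(grow CHF) = 3.2118 × 1.0116309/1.0102937 = 3.216051 ILS per CHF.

3.2161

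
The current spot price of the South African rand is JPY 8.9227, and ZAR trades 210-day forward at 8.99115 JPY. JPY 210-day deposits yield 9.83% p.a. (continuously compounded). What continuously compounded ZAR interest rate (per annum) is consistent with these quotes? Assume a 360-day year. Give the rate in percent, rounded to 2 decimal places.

8.52%

T = 210/360 years.
By CIP, F/S equals the JPY-to-ZAR growth ratio: 8.99115/8.9227 = 1.0076714.
The JPY side grows by e^(0.0983×210/360) = 1.0590176.
Hence g_ZAR = 1.0509553.
r = ln(1.0509553)/(210/360) = 0.085199 → 8.52%.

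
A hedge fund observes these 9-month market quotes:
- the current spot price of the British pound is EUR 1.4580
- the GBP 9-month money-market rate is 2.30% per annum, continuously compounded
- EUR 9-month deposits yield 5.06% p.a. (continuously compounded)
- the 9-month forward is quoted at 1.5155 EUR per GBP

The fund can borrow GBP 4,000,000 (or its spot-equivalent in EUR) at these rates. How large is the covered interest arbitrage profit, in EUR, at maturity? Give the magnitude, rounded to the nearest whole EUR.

EUR 109,899

T = 9/12 years.
Invest the GBP and cover forward: 4,000,000 × 1.01739964 × 1.5155 = EUR 6,167,476.62.
Convert at spot and invest in EUR: 4,000,000 × 1.4580 × 1.038679298 = EUR 6,057,577.67.
The quoted forward overvalues GBP, so borrow EUR, buy GBP at spot, deposit the GBP at 2.30%, and sell the proceeds forward at 1.5155.
Profit = 6,167,476.62 − 6,057,577.67 = EUR 109,899.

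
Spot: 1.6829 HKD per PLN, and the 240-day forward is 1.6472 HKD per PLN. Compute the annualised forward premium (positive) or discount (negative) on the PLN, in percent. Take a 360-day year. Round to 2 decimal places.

T = 240/360 years.
PLN trades forward at -2.12134% vs spot over the period.
Per annum: -0.0212134 / (240/360) = -0.031820 = -3.18%.

-3.18%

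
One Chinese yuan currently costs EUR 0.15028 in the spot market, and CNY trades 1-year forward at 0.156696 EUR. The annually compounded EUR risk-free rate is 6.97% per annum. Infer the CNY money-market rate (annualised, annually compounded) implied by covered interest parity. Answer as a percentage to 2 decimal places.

2.59%

T = 1 year.
CIP gives F = S · g_EUR/g_CNY, so g_EUR/g_CNY = 0.156696/0.15028 = 1.0426936.
The EUR side grows by (1 + 0.0697)^1 = 1.069700.
Hence g_CNY = 1.0259006.
r = 1.0259006^(1/1) − 1 = 0.025901 → 2.59%.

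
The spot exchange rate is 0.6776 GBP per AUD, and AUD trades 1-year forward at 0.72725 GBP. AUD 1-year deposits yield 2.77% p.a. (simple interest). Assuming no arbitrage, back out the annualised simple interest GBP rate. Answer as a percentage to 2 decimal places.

10.30%

T = 1 year.
By CIP, F/S equals the GBP-to-AUD growth ratio: 0.72725/0.6776 = 1.0732733.
AUD growth factor: 1 + 0.0277×1 = 1.027700.
That pins the GBP growth at 1.103003.
r = (1.103003 − 1)/1 = 0.103003 → 10.30%.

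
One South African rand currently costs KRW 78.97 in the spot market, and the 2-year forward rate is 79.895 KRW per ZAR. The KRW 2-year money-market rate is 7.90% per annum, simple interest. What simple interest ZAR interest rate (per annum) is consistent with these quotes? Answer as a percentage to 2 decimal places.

T = 2 years.
F/S = 79.895/78.97 = 1.0117133 = (growth of KRW) / (growth of ZAR).
KRW growth factor: 1 + 0.0790×2 = 1.158000.
That pins the ZAR growth at 1.144593.
r = (1.144593 − 1)/2 = 0.072296 → 7.23%.

7.23%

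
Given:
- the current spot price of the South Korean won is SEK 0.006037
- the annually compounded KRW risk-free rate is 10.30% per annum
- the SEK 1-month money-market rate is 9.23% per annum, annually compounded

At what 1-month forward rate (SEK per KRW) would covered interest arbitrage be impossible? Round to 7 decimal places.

T = 1/12 years.
SEK growth factor: (1 + 0.0923)^(1/12) = 1.0073843.
Growth of 1 KRW over T: (1 + 0.1030)^(1/12) = 1.0082029.
CIP: F = S · (grow SEK)/(grow KRW) = 0.006037 × 1.0073843/1.0082029 = 0.006032098 SEK per KRW.

0.0060321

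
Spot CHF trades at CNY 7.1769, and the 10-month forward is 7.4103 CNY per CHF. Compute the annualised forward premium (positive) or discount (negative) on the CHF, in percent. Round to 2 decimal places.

T = 10/12 years.
Period premium: (7.4103 − 7.1769)/7.1769 = 0.0325210.
×(1/T) gives 3.90% p.a.

+3.90%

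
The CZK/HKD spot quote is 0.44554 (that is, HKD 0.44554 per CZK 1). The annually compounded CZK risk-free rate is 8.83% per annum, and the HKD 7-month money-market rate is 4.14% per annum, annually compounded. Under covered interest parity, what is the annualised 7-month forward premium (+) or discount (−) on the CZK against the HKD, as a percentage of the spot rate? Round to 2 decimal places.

-4.35%

T = 7/12 years.
No-arbitrage forward: 0.44554 × 1.0239457 / 1.0505983 = 0.43423711 HKD/CZK.
Annualised premium = (F − S)/S × (1/T) = (0.43423711 − 0.44554)/0.44554 ÷ (7/12) = -4.35%.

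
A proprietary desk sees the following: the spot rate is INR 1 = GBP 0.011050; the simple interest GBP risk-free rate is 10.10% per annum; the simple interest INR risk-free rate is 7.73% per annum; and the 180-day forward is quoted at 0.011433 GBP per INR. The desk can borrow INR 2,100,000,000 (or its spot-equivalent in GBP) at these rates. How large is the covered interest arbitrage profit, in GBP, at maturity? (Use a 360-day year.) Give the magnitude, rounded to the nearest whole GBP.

T = 180/360 years.
Invest the INR and cover forward: 2,100,000,000 × 1.038650 × 0.011433 = GBP 24,937,259.45.
Convert at spot and invest in GBP: 2,100,000,000 × 0.011050 × 1.050500 = GBP 24,376,852.50.
The quoted forward overvalues INR, so borrow GBP, buy INR at spot, deposit the INR at 7.73%, and sell the proceeds forward at 0.011433.
Arbitrage profit = |24,937,259.45 − 24,376,852.50| = GBP 560,407.

GBP 560,407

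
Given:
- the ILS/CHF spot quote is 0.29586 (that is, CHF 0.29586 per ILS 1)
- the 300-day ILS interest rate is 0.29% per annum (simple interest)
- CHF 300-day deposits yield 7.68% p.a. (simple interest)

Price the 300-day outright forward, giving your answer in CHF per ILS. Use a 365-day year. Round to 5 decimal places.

0.31379

T = 300/365 years.
CHF accumulates by 1 + 0.0768×300/365 = 1.0631233.
ILS accumulates by 1 + 0.0029×300/365 = 1.0023836.
Forward (CHF per ILS) = 0.29586 × 1.0631233 / 1.0023836 = 0.3137877.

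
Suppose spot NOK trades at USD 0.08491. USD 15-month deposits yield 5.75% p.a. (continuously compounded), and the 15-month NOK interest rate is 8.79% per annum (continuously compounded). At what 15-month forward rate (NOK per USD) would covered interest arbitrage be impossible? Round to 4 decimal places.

T = 15/12 years.
Growth of 1 USD over T: e^(0.0575×15/12) = 1.07452102.
NOK growth factor: e^(0.0879×15/12) = 1.11613854.
CIP: F = S · (grow USD)/(grow NOK) = 0.08491 × 1.07452102/1.11613854 = 0.081743956 USD per NOK.
Quoted the other way: 1/0.081743956 = 12.2333 NOK per USD.

12.2333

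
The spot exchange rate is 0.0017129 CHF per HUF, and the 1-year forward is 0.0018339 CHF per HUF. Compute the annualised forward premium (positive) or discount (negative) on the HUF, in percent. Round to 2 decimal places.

T = 1 year.
(F − S)/S = (0.0018339 − 0.0017129)/0.0017129 = 0.0706404.
Annualise by dividing by T: 0.0706404 / 1 = 0.070640 → 7.06%.

+7.06%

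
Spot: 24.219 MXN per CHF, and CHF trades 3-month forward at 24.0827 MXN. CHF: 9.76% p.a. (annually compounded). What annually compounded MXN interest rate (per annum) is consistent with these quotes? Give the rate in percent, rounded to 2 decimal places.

T = 3/12 years.
F/S = 24.0827/24.219 = 0.9943722 = (growth of MXN) / (growth of CHF).
CHF growth factor: (1 + 0.0976)^(3/12) = 1.0235546.
That pins the MXN growth at 1.0177942.
r = 1.0177942^(12/3) − 1 = 0.073099 → 7.31%.

7.31%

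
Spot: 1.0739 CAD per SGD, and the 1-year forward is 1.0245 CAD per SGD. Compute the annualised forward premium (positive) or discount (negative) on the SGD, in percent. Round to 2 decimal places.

-4.60%

T = 1 year.
SGD trades forward at -4.60006% vs spot over the period.
Annualise by dividing by T: -0.0460006 / 1 = -0.046001 → -4.60%.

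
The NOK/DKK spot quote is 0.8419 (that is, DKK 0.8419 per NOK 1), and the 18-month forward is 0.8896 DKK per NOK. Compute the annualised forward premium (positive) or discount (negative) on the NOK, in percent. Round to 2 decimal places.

T = 18/12 years.
Period premium: (0.8896 − 0.8419)/0.8419 = 0.0566576.
×(1/T) gives 3.78% p.a.

+3.78%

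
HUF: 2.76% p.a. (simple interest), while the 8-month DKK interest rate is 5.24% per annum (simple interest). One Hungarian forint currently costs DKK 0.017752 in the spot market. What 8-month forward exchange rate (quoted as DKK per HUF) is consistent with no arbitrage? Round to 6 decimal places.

T = 8/12 years.
Growth of 1 DKK over T: 1 + 0.0524×8/12 = 1.0349333.
HUF accumulates by 1 + 0.0276×8/12 = 1.018400.
So F = 0.017752 × 1.0349333 / 1.018400 = 0.01804020 (DKK/HUF).

0.018040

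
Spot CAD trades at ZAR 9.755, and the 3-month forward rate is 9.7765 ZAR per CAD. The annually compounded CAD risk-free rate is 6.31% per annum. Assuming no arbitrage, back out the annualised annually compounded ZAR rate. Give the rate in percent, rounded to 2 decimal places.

T = 3/12 years.
CIP gives F = S · g_ZAR/g_CAD, so g_ZAR/g_CAD = 9.7765/9.755 = 1.0022040.
The CAD side grows by (1 + 0.0631)^(3/12) = 1.0154149.
Hence g_ZAR = 1.0176529.
r = 1.0176529^(12/3) − 1 = 0.072503 → 7.25%.

7.25%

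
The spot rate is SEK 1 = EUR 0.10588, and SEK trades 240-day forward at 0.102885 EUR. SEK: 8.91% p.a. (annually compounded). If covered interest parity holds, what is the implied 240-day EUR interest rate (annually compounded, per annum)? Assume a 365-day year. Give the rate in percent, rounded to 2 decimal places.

T = 240/365 years.
F/S = 0.102885/0.10588 = 0.9717133 = (growth of EUR) / (growth of SEK).
The SEK side grows by (1 + 0.0891)^(240/365) = 1.0577263.
That pins the EUR growth at 1.0278067.
Annualise: 1.0278067^(365/240) − 1 = 0.042594 = 4.26%.

4.26%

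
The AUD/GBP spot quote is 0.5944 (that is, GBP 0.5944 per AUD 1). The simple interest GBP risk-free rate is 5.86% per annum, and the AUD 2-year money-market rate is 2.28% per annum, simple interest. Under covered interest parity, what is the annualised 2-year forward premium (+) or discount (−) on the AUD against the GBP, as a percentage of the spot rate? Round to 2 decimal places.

+3.42%

T = 2 years.
No-arbitrage forward: 0.5944 × 1.117200 / 1.045600 = 0.6351030 GBP/AUD.
(F − S)/S ÷ T = (0.6351030 − 0.5944)/0.5944/2 = 0.034239 → 3.42%.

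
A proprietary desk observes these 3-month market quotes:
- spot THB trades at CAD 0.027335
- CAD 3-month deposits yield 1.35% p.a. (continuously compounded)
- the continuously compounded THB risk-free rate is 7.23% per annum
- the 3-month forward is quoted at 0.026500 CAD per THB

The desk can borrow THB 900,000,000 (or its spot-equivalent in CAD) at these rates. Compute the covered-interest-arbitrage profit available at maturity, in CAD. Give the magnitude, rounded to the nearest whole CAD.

CAD 399,662

T = 3/12 years.
Keep in THB, deliver into the forward: 900,000,000·1.0182393415·0.026500 = CAD 24,285,008.29.
Swap to CAD now, deposit: 900,000,000·0.027335·1.0033807017 = CAD 24,684,670.33.
The quoted forward undervalues THB, so borrow THB, convert to CAD at spot, deposit the CAD at 1.35%, and buy THB forward at 0.026500 to cover the loan.
Arbitrage profit = |24,285,008.29 − 24,684,670.33| = CAD 399,662.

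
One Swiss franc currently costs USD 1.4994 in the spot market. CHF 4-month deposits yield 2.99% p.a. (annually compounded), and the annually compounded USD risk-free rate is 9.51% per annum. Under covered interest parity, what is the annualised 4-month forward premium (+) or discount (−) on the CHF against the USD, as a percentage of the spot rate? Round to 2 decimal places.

+6.20%

T = 4/12 years.
CIP forward (USD per CHF) = 1.4994 × 1.0307451/1.009869 = 1.5303957.
Annualised premium = (F − S)/S × (1/T) = (1.5303957 − 1.4994)/1.4994 ÷ (4/12) = 6.20%.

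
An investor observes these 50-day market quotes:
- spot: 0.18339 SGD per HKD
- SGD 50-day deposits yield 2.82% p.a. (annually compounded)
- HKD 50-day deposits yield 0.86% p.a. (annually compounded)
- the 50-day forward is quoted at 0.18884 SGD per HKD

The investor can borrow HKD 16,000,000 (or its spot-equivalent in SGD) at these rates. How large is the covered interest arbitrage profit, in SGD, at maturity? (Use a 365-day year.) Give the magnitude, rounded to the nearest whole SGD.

T = 50/365 years.
Invest the HKD and cover forward: 16,000,000 × 1.001173734 × 0.18884 = SGD 3,024,986.37.
Convert at spot and invest in SGD: 16,000,000 × 0.18339 × 1.003816814 = SGD 2,945,439.45.
The quoted forward overvalues HKD, so borrow SGD, buy HKD at spot, deposit the HKD at 0.86%, and sell the proceeds forward at 0.18884.
Profit = 3,024,986.37 − 2,945,439.45 = SGD 79,547.

SGD 79,547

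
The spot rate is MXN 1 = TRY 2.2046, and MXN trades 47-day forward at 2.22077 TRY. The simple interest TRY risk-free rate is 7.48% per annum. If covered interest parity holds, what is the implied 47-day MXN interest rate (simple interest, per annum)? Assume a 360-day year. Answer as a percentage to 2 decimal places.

1.85%

T = 47/360 years.
By CIP, F/S equals the TRY-to-MXN growth ratio: 2.22077/2.2046 = 1.0073347.
TRY growth factor: 1 + 0.0748×47/360 = 1.0097656.
Hence g_MXN = 1.0024132.
(1.0024132 − 1)/T = 0.018484, i.e. 1.85%.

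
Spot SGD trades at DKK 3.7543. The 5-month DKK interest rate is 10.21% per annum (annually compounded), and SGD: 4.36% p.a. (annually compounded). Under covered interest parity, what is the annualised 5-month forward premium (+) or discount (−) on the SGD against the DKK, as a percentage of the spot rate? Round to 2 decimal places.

T = 5/12 years.
No-arbitrage forward: 3.7543 × 1.0413389 / 1.0179408 = 3.8405953 DKK/SGD.
(F − S)/S ÷ T = (3.8405953 − 3.7543)/3.7543/(5/12) = 0.055166 → 5.52%.

+5.52%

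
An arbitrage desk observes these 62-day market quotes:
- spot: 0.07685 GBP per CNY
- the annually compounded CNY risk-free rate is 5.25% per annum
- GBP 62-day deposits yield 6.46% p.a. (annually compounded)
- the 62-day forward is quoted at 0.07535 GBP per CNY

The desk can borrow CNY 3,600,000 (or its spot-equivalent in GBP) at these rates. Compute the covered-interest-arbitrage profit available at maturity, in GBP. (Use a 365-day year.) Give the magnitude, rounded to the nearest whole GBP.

T = 62/365 years.
Invest the CNY and cover forward: 3,600,000 × 1.00872948 × 0.07535 = GBP 273,627.96.
Convert at spot and invest in GBP: 3,600,000 × 0.07685 × 1.01069001 = GBP 279,617.50.
The quoted forward undervalues CNY, so borrow CNY, convert to GBP at spot, deposit the GBP at 6.46%, and buy CNY forward at 0.07535 to cover the loan.
Arbitrage profit = |273,627.96 − 279,617.50| = GBP 5,990.

GBP 5,990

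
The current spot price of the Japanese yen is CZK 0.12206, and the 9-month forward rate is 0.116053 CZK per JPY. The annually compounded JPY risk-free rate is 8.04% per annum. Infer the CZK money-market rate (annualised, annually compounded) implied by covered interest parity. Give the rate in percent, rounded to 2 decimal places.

T = 9/12 years.
F/S = 0.116053/0.12206 = 0.9507865 = (growth of CZK) / (growth of JPY).
The JPY side grows by (1 + 0.0804)^(9/12) = 1.0597134.
Hence g_CZK = 1.0075612.
Annualise: 1.0075612^(12/9) − 1 = 0.010094 = 1.01%.

1.01%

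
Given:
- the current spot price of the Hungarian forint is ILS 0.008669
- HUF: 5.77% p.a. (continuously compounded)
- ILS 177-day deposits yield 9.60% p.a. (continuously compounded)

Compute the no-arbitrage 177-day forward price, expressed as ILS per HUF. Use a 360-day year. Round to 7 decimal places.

T = 177/360 years.
ILS growth factor: e^(0.0960×177/360) = 1.0483317.
Growth of 1 HUF over T: e^(0.0577×177/360) = 1.0287754.
CIP: F = S · (grow ILS)/(grow HUF) = 0.008669 × 1.0483317/1.0287754 = 0.008833792 ILS per HUF.

0.0088338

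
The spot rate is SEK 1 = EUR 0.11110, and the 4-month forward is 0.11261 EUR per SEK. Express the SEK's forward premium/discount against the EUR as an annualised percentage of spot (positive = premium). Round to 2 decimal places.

+4.08%

T = 4/12 years.
(F − S)/S = (0.11261 − 0.1111)/0.1111 = 0.0135914.
×(1/T) gives 4.08% p.a.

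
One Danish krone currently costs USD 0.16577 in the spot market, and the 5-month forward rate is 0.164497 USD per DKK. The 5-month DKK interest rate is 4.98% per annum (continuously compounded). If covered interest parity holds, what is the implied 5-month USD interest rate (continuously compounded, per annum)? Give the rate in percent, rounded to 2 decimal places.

3.13%

T = 5/12 years.
F/S = 0.164497/0.16577 = 0.9923207 = (growth of USD) / (growth of DKK).
DKK growth factor: e^(0.0498×5/12) = 1.0209668.
Hence g_USD = 1.0131265.
r = ln(1.0131265)/(5/12) = 0.031299 → 3.13%.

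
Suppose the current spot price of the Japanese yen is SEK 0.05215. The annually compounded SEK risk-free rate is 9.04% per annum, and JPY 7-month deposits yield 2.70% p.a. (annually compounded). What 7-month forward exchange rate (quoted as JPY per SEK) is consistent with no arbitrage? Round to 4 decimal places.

T = 7/12 years.
SEK accumulates by (1 + 0.0904)^(7/12) = 1.0517804.
JPY growth factor: (1 + 0.0270)^(7/12) = 1.01566252.
Forward (SEK per JPY) = 0.05215 × 1.0517804 / 1.01566252 = 0.054004501.
Quoted the other way: 1/0.054004501 = 18.5170 JPY per SEK.

18.5170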